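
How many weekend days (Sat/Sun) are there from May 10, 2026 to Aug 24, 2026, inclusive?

31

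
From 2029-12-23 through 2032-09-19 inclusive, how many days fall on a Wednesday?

143

2029-12-23 is a Sunday.
From 2029-12-23 to 2032-09-19 is 1002 days inclusive.
1002 = 7 × 143 + 1, so there are 143 full weeks plus 1 extra day.
Each full week contributes one Wednesday: 143 so far.
The 1 extra day is Sun — none qualify.
Total: 143 + 0 = 143.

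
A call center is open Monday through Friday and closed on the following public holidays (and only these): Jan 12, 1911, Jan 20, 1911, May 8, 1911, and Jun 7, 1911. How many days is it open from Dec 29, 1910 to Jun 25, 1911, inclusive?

123 working days

Dec 29, 1910 is a Thursday.
That's 179 days from start to end, counting both.
179 = 7 × 25 + 4, so there are 25 full weeks plus 4 extra days.
Each full week contributes 5 weekdays (Mon–Fri): 25 × 5 = 125.
The 4 extra days are Thu, Fri, Sat, Sun — 2 of them qualify.
Total: 125 + 2 = 127.
Holidays: Jan 12, 1911 (Thu); Jan 20, 1911 (Fri); May 8, 1911 (Mon); Jun 7, 1911 (Wed).
All 4 holidays fall on weekdays, so subtract 4.
Business days: 127 − 4 = 123.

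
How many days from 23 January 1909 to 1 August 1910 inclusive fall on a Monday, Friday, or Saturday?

239

23 January 1909 is a Saturday.
That's 556 days from start to end, counting both.
556 = 7 × 79 + 3, so there are 79 full weeks plus 3 extra days.
Each full week contributes 3 days from the set (Mon, Fri, Sat): 79 × 3 = 237.
The 3 extra days are Saturday, Sunday, Monday — 2 of them qualify.
Total: 237 + 2 = 239.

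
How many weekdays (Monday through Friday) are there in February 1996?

21 weekdays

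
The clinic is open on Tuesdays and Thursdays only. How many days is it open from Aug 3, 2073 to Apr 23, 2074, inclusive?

Aug 3, 2073 is a Thursday.
The range spans 264 days (inclusive of both endpoints).
264 = 7 × 37 + 5, so there are 37 full weeks plus 5 extra days.
Each full week contributes 2 days from the set (Tue, Thu): 37 × 2 = 74.
The 5 extra days are Thursday, Friday, Saturday, Sunday, Monday — 1 of them qualifies.
Total: 74 + 1 = 75.

75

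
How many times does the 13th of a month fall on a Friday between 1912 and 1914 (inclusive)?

6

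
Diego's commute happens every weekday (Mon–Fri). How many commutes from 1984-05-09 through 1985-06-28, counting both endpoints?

1984-05-09 is a Wednesday.
That's 416 days from start to end, counting both.
416 = 7 × 59 + 3, so there are 59 full weeks plus 3 extra days.
Each full week contributes 5 weekdays (Mon–Fri): 59 × 5 = 295.
The 3 extra days are Wednesday, Thursday, Friday — 3 of them qualify.
Total: 295 + 3 = 298.

298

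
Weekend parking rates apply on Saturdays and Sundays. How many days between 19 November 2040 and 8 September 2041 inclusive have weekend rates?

84

19 November 2040 is a Monday.
From 19 November 2040 to 8 September 2041 is 294 days inclusive.
294 = 7 × 42, so the span is exactly 42 full weeks.
Each full week contributes 2 weekend days (Sat, Sun): 42 × 2 = 84.
Total: 84.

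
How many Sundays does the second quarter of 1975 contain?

13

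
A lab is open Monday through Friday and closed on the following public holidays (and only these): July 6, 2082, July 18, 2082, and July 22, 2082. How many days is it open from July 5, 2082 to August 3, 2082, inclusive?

19 business days

July 5, 2082 is a Sunday.
The range spans 30 days (inclusive of both endpoints).
30 = 7 × 4 + 2, so there are 4 full weeks plus 2 extra days.
Each full week contributes 5 weekdays (Mon–Fri): 4 × 5 = 20.
The 2 extra days are Sunday, Monday — 1 of them qualifies.
Total: 20 + 1 = 21.
Holidays: July 6, 2082 (Mon); July 18, 2082 (Sat); July 22, 2082 (Wed).
2 of the 3 holidays fall on weekdays; the rest are weekends and were already excluded.
Business days: 21 − 2 = 19.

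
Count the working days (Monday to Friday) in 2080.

2080-01-01 is a Monday.
The range spans 366 days (inclusive of both endpoints).
366 = 7 × 52 + 2, so there are 52 full weeks plus 2 extra days.
Each full week contributes 5 weekdays (Mon–Fri): 52 × 5 = 260.
The 2 extra days are Mon, Tue — 2 of them qualify.
Total: 260 + 2 = 262.

262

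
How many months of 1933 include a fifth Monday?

A month has five Mondays exactly when Monday falls within its first (length − 28) days.
Jan: 31 days, starts Sun → 5 of Sun, Mon, Tue ✓
Feb: 28 days, starts Wed → 5 of (none)
Mar: 31 days, starts Wed → 5 of Wed, Thu, Fri
Apr: 30 days, starts Sat → 5 of Sat, Sun
May: 31 days, starts Mon → 5 of Mon, Tue, Wed ✓
Jun: 30 days, starts Thu → 5 of Thu, Fri
Jul: 31 days, starts Sat → 5 of Sat, Sun, Mon ✓
Aug: 31 days, starts Tue → 5 of Tue, Wed, Thu
Sep: 30 days, starts Fri → 5 of Fri, Sat
Oct: 31 days, starts Sun → 5 of Sun, Mon, Tue ✓
Nov: 30 days, starts Wed → 5 of Wed, Thu
Dec: 31 days, starts Fri → 5 of Fri, Sat, Sun
Months with five Mondays: Jan, May, Jul, Oct.

4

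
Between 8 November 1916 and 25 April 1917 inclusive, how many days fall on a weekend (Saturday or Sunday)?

8 November 1916 is a Wednesday.
From 8 November 1916 to 25 April 1917 is 169 days inclusive.
169 = 7 × 24 + 1, so there are 24 full weeks plus 1 extra day.
Each full week contributes 2 weekend days (Sat, Sun): 24 × 2 = 48.
The 1 extra day is Wed — none qualify.
Total: 48 + 0 = 48.

48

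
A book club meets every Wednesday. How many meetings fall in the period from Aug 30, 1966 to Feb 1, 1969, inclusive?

127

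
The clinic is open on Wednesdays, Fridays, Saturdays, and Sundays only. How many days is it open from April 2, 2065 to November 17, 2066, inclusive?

April 2, 2065 is a Thursday.
That's 595 days from start to end, counting both.
595 = 7 × 85, so the span is exactly 85 full weeks.
Each full week contributes 4 days from the set (Wed, Fri, Sat, Sun): 85 × 4 = 340.

340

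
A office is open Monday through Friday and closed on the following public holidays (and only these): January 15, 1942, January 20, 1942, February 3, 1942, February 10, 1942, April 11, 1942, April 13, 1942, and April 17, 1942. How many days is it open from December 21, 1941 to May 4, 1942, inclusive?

December 21, 1941 is a Sunday.
That's 135 days from start to end, counting both.
135 = 7 × 19 + 2, so there are 19 full weeks plus 2 extra days.
Each full week contributes 5 weekdays (Mon–Fri): 19 × 5 = 95.
The 2 extra days are Sun, Mon — 1 of them qualifies.
Total: 95 + 1 = 96.
Holidays: January 15, 1942 (Thu); January 20, 1942 (Tue); February 3, 1942 (Tue); February 10, 1942 (Tue); April 11, 1942 (Sat); April 13, 1942 (Mon); April 17, 1942 (Fri).
6 of the 7 holidays fall on weekdays; the rest are weekends and were already excluded.
Business days: 96 − 6 = 90.

90 business days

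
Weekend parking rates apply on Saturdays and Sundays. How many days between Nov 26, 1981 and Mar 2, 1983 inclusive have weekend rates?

132

Nov 26, 1981 is a Thursday.
The range spans 462 days (inclusive of both endpoints).
462 = 7 × 66, so the span is exactly 66 full weeks.
Each full week contributes 2 weekend days (Sat, Sun): 66 × 2 = 132.
Total: 132.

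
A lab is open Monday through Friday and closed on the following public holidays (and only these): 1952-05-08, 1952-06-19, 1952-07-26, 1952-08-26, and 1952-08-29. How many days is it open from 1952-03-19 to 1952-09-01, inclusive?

115 working days

1952-03-19 is a Wednesday.
The range spans 167 days (inclusive of both endpoints).
167 = 7 × 23 + 6, so there are 23 full weeks plus 6 extra days.
Each full week contributes 5 weekdays (Mon–Fri): 23 × 5 = 115.
The 6 extra days are Wed, Thu, Fri, Sat, Sun, Mon — 4 of them qualify.
Total: 115 + 4 = 119.
Holidays: 1952-05-08 (Thu); 1952-06-19 (Thu); 1952-07-26 (Sat); 1952-08-26 (Tue); 1952-08-29 (Fri).
4 of the 5 holidays fall on weekdays; the rest are weekends and were already excluded.
Business days: 119 − 4 = 115.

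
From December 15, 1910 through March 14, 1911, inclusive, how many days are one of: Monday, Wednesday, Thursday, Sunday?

51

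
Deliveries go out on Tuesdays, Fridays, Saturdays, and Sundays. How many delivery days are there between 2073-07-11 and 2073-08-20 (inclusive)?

24

2073-07-11 is a Tuesday.
That's 41 days from start to end, counting both.
41 = 7 × 5 + 6, so there are 5 full weeks plus 6 extra days.
Each full week contributes 4 days from the set (Tue, Fri, Sat, Sun): 5 × 4 = 20.
The 6 extra days are Tuesday, Wednesday, Thursday, Friday, Saturday, Sunday — 4 of them qualify.
Total: 20 + 4 = 24.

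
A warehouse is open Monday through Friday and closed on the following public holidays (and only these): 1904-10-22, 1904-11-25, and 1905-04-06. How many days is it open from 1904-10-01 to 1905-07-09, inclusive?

198 working days

1904-10-01 is a Saturday.
That's 282 days from start to end, counting both.
282 = 7 × 40 + 2, so there are 40 full weeks plus 2 extra days.
Each full week contributes 5 weekdays (Mon–Fri): 40 × 5 = 200.
The 2 extra days are Saturday, Sunday — none qualify.
Total: 200 + 0 = 200.
Holidays: 1904-10-22 (Sat); 1904-11-25 (Fri); 1905-04-06 (Thu).
2 of the 3 holidays fall on weekdays; the rest are weekends and were already excluded.
Business days: 200 − 2 = 198.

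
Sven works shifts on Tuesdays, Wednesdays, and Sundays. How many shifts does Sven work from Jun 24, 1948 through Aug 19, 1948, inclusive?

24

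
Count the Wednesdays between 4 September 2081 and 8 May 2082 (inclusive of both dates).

35 Wednesdays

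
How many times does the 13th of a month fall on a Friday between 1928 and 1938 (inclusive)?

Friday-the-13ths by year:
1928: Jan, Apr, Jul
1929: Sep, Dec
1930: Jun
1931: Feb, Mar, Nov
1932: May
1933: Jan, Oct
1934: Apr, Jul
1935: Sep, Dec
1936: Mar, Nov
1937: Aug
1938: May

20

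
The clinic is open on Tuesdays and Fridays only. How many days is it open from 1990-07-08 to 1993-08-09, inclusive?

1990-07-08 is a Sunday.
That's 1129 days from start to end, counting both.
1129 = 7 × 161 + 2, so there are 161 full weeks plus 2 extra days.
Each full week contributes 2 days from the set (Tue, Fri): 161 × 2 = 322.
The 2 extra days are Sunday, Monday — none qualify.
Total: 322 + 0 = 322.

322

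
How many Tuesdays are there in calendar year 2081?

52

Jan 1, 2081 is a Wednesday.
From Jan 1, 2081 to Dec 31, 2081 is 365 days inclusive.
365 = 7 × 52 + 1, so there are 52 full weeks plus 1 extra day.
Each full week contributes one Tuesday: 52 so far.
The 1 extra day is Wed — none qualify.
Total: 52 + 0 = 52.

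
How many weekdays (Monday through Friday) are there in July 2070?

23

2070-07-01 is a Tuesday.
From 2070-07-01 to 2070-07-31 is 31 days inclusive.
31 = 7 × 4 + 3, so there are 4 full weeks plus 3 extra days.
Each full week contributes 5 weekdays (Mon–Fri): 4 × 5 = 20.
The 3 extra days are Tue, Wed, Thu — 3 of them qualify.
Total: 20 + 3 = 23.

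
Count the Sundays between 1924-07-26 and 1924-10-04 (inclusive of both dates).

1924-07-26 is a Saturday.
From 1924-07-26 to 1924-10-04 is 71 days inclusive.
71 = 7 × 10 + 1, so there are 10 full weeks plus 1 extra day.
Each full week contributes one Sunday: 10 so far.
The 1 extra day is Sat — none qualify.
Total: 10 + 0 = 10.

10 Sundays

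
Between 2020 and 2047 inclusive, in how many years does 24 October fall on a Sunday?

Day of week of October 24 in each year:
2020: Sat, 2021: Sun ✓, 2022: Mon, 2023: Tue, 2024: Thu, 2025: Fri, 2026: Sat, 2027: Sun ✓, 2028: Tue, 2029: Wed, 2030: Thu, 2031: Fri, 2032: Sun ✓, 2033: Mon, 2034: Tue, 2035: Wed, 2036: Fri, 2037: Sat, 2038: Sun ✓, 2039: Mon, 2040: Wed, 2041: Thu, 2042: Fri, 2043: Sat, 2044: Mon, 2045: Tue, 2046: Wed, 2047: Thu
Sundays: 2021, 2027, 2032, 2038.

4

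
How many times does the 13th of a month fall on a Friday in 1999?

The 13th falls on a Friday when the month's 13th has weekday Fri.
Jan 13 is Wed; Feb 13 is Sat; Mar 13 is Sat; Apr 13 is Tue; May 13 is Thu; Jun 13 is Sun; Jul 13 is Tue; Aug 13 is Fri ✓; Sep 13 is Mon; Oct 13 is Wed; Nov 13 is Sat; Dec 13 is Mon.
Friday the 13ths: Aug.

1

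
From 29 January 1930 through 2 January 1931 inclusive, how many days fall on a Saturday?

48 Saturdays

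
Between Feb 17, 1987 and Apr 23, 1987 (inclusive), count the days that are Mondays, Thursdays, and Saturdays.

28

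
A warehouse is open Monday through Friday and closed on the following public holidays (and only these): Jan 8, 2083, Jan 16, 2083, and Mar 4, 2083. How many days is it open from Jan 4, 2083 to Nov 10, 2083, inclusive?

221 business days

Jan 4, 2083 is a Monday.
From Jan 4, 2083 to Nov 10, 2083 is 311 days inclusive.
311 = 7 × 44 + 3, so there are 44 full weeks plus 3 extra days.
Each full week contributes 5 weekdays (Mon–Fri): 44 × 5 = 220.
The 3 extra days are Monday, Tuesday, Wednesday — 3 of them qualify.
Total: 220 + 3 = 223.
Holidays: Jan 8, 2083 (Fri); Jan 16, 2083 (Sat); Mar 4, 2083 (Thu).
2 of the 3 holidays fall on weekdays; the rest are weekends and were already excluded.
Business days: 223 − 2 = 221.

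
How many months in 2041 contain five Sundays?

4

A month has five Sundays exactly when Sunday falls within its first (length − 28) days.
Jan: 31 days, starts Tue → 5 of Tue, Wed, Thu
Feb: 28 days, starts Fri → 5 of (none)
Mar: 31 days, starts Fri → 5 of Fri, Sat, Sun ✓
Apr: 30 days, starts Mon → 5 of Mon, Tue
May: 31 days, starts Wed → 5 of Wed, Thu, Fri
Jun: 30 days, starts Sat → 5 of Sat, Sun ✓
Jul: 31 days, starts Mon → 5 of Mon, Tue, Wed
Aug: 31 days, starts Thu → 5 of Thu, Fri, Sat
Sep: 30 days, starts Sun → 5 of Sun, Mon ✓
Oct: 31 days, starts Tue → 5 of Tue, Wed, Thu
Nov: 30 days, starts Fri → 5 of Fri, Sat
Dec: 31 days, starts Sun → 5 of Sun, Mon, Tue ✓
Months with five Sundays: Mar, Jun, Sep, Dec.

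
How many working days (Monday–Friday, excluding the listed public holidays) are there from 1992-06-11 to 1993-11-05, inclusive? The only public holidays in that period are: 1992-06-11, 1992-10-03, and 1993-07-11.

1992-06-11 is a Thursday.
The range spans 513 days (inclusive of both endpoints).
513 = 7 × 73 + 2, so there are 73 full weeks plus 2 extra days.
Each full week contributes 5 weekdays (Mon–Fri): 73 × 5 = 365.
The 2 extra days are Thu, Fri — 2 of them qualify.
Total: 365 + 2 = 367.
Holidays: 1992-06-11 (Thu); 1992-10-03 (Sat); 1993-07-11 (Sun).
1 of the 3 holidays fall on weekdays; the rest are weekends and were already excluded.
Business days: 367 − 1 = 366.

366 working days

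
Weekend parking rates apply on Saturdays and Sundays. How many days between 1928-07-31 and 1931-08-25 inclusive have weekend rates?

320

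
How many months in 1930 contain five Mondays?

A month has five Mondays exactly when Monday falls within its first (length − 28) days.
Jan: 31 days, starts Wed → 5 of Wed, Thu, Fri
Feb: 28 days, starts Sat → 5 of (none)
Mar: 31 days, starts Sat → 5 of Sat, Sun, Mon ✓
Apr: 30 days, starts Tue → 5 of Tue, Wed
May: 31 days, starts Thu → 5 of Thu, Fri, Sat
Jun: 30 days, starts Sun → 5 of Sun, Mon ✓
Jul: 31 days, starts Tue → 5 of Tue, Wed, Thu
Aug: 31 days, starts Fri → 5 of Fri, Sat, Sun
Sep: 30 days, starts Mon → 5 of Mon, Tue ✓
Oct: 31 days, starts Wed → 5 of Wed, Thu, Fri
Nov: 30 days, starts Sat → 5 of Sat, Sun
Dec: 31 days, starts Mon → 5 of Mon, Tue, Wed ✓
Months with five Mondays: Mar, Jun, Sep, Dec.

4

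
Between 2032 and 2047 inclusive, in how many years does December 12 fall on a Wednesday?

3

Day of week of December 12 in each year:
2032: Sun, 2033: Mon, 2034: Tue, 2035: Wed ✓, 2036: Fri, 2037: Sat, 2038: Sun, 2039: Mon, 2040: Wed ✓, 2041: Thu, 2042: Fri, 2043: Sat, 2044: Mon, 2045: Tue, 2046: Wed ✓, 2047: Thu
Wednesdays: 2035, 2040, 2046.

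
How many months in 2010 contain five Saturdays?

4

A month has five Saturdays exactly when Saturday falls within its first (length − 28) days.
Jan: 31 days, starts Fri → 5 of Fri, Sat, Sun ✓
Feb: 28 days, starts Mon → 5 of (none)
Mar: 31 days, starts Mon → 5 of Mon, Tue, Wed
Apr: 30 days, starts Thu → 5 of Thu, Fri
May: 31 days, starts Sat → 5 of Sat, Sun, Mon ✓
Jun: 30 days, starts Tue → 5 of Tue, Wed
Jul: 31 days, starts Thu → 5 of Thu, Fri, Sat ✓
Aug: 31 days, starts Sun → 5 of Sun, Mon, Tue
Sep: 30 days, starts Wed → 5 of Wed, Thu
Oct: 31 days, starts Fri → 5 of Fri, Sat, Sun ✓
Nov: 30 days, starts Mon → 5 of Mon, Tue
Dec: 31 days, starts Wed → 5 of Wed, Thu, Fri
Months with five Saturdays: Jan, May, Jul, Oct.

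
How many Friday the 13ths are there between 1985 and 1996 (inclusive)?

21

Friday-the-13ths by year:
1985: Sep, Dec
1986: Jun
1987: Feb, Mar, Nov
1988: May
1989: Jan, Oct
1990: Apr, Jul
1991: Sep, Dec
1992: Mar, Nov
1993: Aug
1994: May
1995: Jan, Oct
1996: Sep, Dec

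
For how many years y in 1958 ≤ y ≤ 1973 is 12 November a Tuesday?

Day of week of November 12 in each year:
1958: Wed, 1959: Thu, 1960: Sat, 1961: Sun, 1962: Mon, 1963: Tue ✓, 1964: Thu, 1965: Fri, 1966: Sat, 1967: Sun, 1968: Tue ✓, 1969: Wed, 1970: Thu, 1971: Fri, 1972: Sun, 1973: Mon
Tuesdays: 1963, 1968.

2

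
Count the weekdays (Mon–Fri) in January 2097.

23

1 January 2097 is a Tuesday.
The range spans 31 days (inclusive of both endpoints).
31 = 7 × 4 + 3, so there are 4 full weeks plus 3 extra days.
Each full week contributes 5 weekdays (Mon–Fri): 4 × 5 = 20.
The 3 extra days are Tue, Wed, Thu — 3 of them qualify.
Total: 20 + 3 = 23.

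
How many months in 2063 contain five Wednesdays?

4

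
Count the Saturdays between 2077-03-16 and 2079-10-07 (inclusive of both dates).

2077-03-16 is a Tuesday.
From 2077-03-16 to 2079-10-07 is 936 days inclusive.
936 = 7 × 133 + 5, so there are 133 full weeks plus 5 extra days.
Each full week contributes one Saturday: 133 so far.
The 5 extra days are Tuesday, Wednesday, Thursday, Friday, Saturday — 1 of them qualifies.
Total: 133 + 1 = 134.

134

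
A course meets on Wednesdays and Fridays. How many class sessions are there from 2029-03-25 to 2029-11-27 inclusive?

2029-03-25 is a Sunday.
The range spans 248 days (inclusive of both endpoints).
248 = 7 × 35 + 3, so there are 35 full weeks plus 3 extra days.
Each full week contributes 2 days from the set (Wed, Fri): 35 × 2 = 70.
The 3 extra days are Sun, Mon, Tue — none qualify.
Total: 70 + 0 = 70.

70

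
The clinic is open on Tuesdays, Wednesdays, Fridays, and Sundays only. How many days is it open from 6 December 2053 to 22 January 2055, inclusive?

236

6 December 2053 is a Saturday.
That's 413 days from start to end, counting both.
413 = 7 × 59, so the span is exactly 59 full weeks.
Each full week contributes 4 days from the set (Tue, Wed, Fri, Sun): 59 × 4 = 236.
Total: 236.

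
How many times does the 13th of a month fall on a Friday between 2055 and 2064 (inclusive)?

Friday-the-13ths by year:
2055: Aug
2056: Oct
2057: Apr, Jul
2058: Sep, Dec
2059: Jun
2060: Feb, Aug
2061: May
2062: Jan, Oct
2063: Apr, Jul
2064: Jun

15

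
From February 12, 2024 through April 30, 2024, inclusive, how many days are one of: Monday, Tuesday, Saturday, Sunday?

February 12, 2024 is a Monday.
The range spans 79 days (inclusive of both endpoints).
79 = 7 × 11 + 2, so there are 11 full weeks plus 2 extra days.
Each full week contributes 4 days from the set (Mon, Tue, Sat, Sun): 11 × 4 = 44.
The 2 extra days are Monday, Tuesday — 2 of them qualify.
Total: 44 + 2 = 46.

46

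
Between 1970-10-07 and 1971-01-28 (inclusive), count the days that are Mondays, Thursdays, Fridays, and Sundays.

65

1970-10-07 is a Wednesday.
From 1970-10-07 to 1971-01-28 is 114 days inclusive.
114 = 7 × 16 + 2, so there are 16 full weeks plus 2 extra days.
Each full week contributes 4 days from the set (Mon, Thu, Fri, Sun): 16 × 4 = 64.
The 2 extra days are Wed, Thu — 1 of them qualifies.
Total: 64 + 1 = 65.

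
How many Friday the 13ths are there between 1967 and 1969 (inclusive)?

Friday-the-13ths by year:
1967: Jan, Oct
1968: Sep, Dec
1969: Jun

5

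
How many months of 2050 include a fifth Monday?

4

A month has five Mondays exactly when Monday falls within its first (length − 28) days.
Jan: 31 days, starts Sat → 5 of Sat, Sun, Mon ✓
Feb: 28 days, starts Tue → 5 of (none)
Mar: 31 days, starts Tue → 5 of Tue, Wed, Thu
Apr: 30 days, starts Fri → 5 of Fri, Sat
May: 31 days, starts Sun → 5 of Sun, Mon, Tue ✓
Jun: 30 days, starts Wed → 5 of Wed, Thu
Jul: 31 days, starts Fri → 5 of Fri, Sat, Sun
Aug: 31 days, starts Mon → 5 of Mon, Tue, Wed ✓
Sep: 30 days, starts Thu → 5 of Thu, Fri
Oct: 31 days, starts Sat → 5 of Sat, Sun, Mon ✓
Nov: 30 days, starts Tue → 5 of Tue, Wed
Dec: 31 days, starts Thu → 5 of Thu, Fri, Sat
Months with five Mondays: Jan, May, Aug, Oct.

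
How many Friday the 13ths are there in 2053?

The 13th falls on a Friday when the month's 13th has weekday Fri.
Jan 13 is Mon; Feb 13 is Thu; Mar 13 is Thu; Apr 13 is Sun; May 13 is Tue; Jun 13 is Fri ✓; Jul 13 is Sun; Aug 13 is Wed; Sep 13 is Sat; Oct 13 is Mon; Nov 13 is Thu; Dec 13 is Sat.
Friday the 13ths: Jun.

1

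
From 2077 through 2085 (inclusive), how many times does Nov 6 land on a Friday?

Day of week of November 6 in each year:
2077: Sat, 2078: Sun, 2079: Mon, 2080: Wed, 2081: Thu, 2082: Fri ✓, 2083: Sat, 2084: Mon, 2085: Tue
Fridays: 2082.

1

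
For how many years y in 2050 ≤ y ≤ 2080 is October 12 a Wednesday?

Day of week of October 12 in each year:
2050: Wed ✓, 2051: Thu, 2052: Sat, 2053: Sun, 2054: Mon, 2055: Tue, 2056: Thu, 2057: Fri, 2058: Sat, 2059: Sun, 2060: Tue, 2061: Wed ✓, 2062: Thu, 2063: Fri, 2064: Sun, 2065: Mon, 2066: Tue, 2067: Wed ✓, 2068: Fri, 2069: Sat, 2070: Sun, 2071: Mon, 2072: Wed ✓, 2073: Thu, 2074: Fri, 2075: Sat, 2076: Mon, 2077: Tue, 2078: Wed ✓, 2079: Thu, 2080: Sat
Wednesdays: 2050, 2061, 2067, 2072, 2078.

5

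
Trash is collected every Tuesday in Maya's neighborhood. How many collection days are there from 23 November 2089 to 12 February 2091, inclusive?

23 November 2089 is a Wednesday.
That's 447 days from start to end, counting both.
447 = 7 × 63 + 6, so there are 63 full weeks plus 6 extra days.
Each full week contributes one Tuesday: 63 so far.
The 6 extra days are Wed, Thu, Fri, Sat, Sun, Mon — none qualify.
Total: 63 + 0 = 63.

63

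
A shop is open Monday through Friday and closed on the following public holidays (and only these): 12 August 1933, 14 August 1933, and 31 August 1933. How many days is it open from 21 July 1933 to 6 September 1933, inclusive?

32 working days

21 July 1933 is a Friday.
The range spans 48 days (inclusive of both endpoints).
48 = 7 × 6 + 6, so there are 6 full weeks plus 6 extra days.
Each full week contributes 5 weekdays (Mon–Fri): 6 × 5 = 30.
The 6 extra days are Fri, Sat, Sun, Mon, Tue, Wed — 4 of them qualify.
Total: 30 + 4 = 34.
Holidays: 12 August 1933 (Sat); 14 August 1933 (Mon); 31 August 1933 (Thu).
2 of the 3 holidays fall on weekdays; the rest are weekends and were already excluded.
Business days: 34 − 2 = 32.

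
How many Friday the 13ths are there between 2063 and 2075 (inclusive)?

24

Friday-the-13ths by year:
2063: Apr, Jul
2064: Jun
2065: Feb, Mar, Nov
2066: Aug
2067: May
2068: Jan, Apr, Jul
2069: Sep, Dec
2070: Jun
2071: Feb, Mar, Nov
2072: May
2073: Jan, Oct
2074: Apr, Jul
2075: Sep, Dec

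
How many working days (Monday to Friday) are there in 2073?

Jan 1, 2073 is a Sunday.
That's 365 days from start to end, counting both.
365 = 7 × 52 + 1, so there are 52 full weeks plus 1 extra day.
Each full week contributes 5 weekdays (Mon–Fri): 52 × 5 = 260.
The 1 extra day is Sunday — none qualify.
Total: 260 + 0 = 260.

260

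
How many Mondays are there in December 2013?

5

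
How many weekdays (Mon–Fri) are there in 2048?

Jan 1, 2048 is a Wednesday.
The range spans 366 days (inclusive of both endpoints).
366 = 7 × 52 + 2, so there are 52 full weeks plus 2 extra days.
Each full week contributes 5 weekdays (Mon–Fri): 52 × 5 = 260.
The 2 extra days are Wed, Thu — 2 of them qualify.
Total: 260 + 2 = 262.

262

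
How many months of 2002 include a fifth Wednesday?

4

A month has five Wednesdays exactly when Wednesday falls within its first (length − 28) days.
Jan: 31 days, starts Tue → 5 of Tue, Wed, Thu ✓
Feb: 28 days, starts Fri → 5 of (none)
Mar: 31 days, starts Fri → 5 of Fri, Sat, Sun
Apr: 30 days, starts Mon → 5 of Mon, Tue
May: 31 days, starts Wed → 5 of Wed, Thu, Fri ✓
Jun: 30 days, starts Sat → 5 of Sat, Sun
Jul: 31 days, starts Mon → 5 of Mon, Tue, Wed ✓
Aug: 31 days, starts Thu → 5 of Thu, Fri, Sat
Sep: 30 days, starts Sun → 5 of Sun, Mon
Oct: 31 days, starts Tue → 5 of Tue, Wed, Thu ✓
Nov: 30 days, starts Fri → 5 of Fri, Sat
Dec: 31 days, starts Sun → 5 of Sun, Mon, Tue
Months with five Wednesdays: Jan, May, Jul, Oct.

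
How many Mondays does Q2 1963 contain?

Apr 1, 1963 is a Monday.
The range spans 91 days (inclusive of both endpoints).
91 = 7 × 13, so the span is exactly 13 full weeks.
Each full week contributes one Monday: 13 so far.

13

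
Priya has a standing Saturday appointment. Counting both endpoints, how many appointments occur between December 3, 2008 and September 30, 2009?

December 3, 2008 is a Wednesday.
That's 302 days from start to end, counting both.
302 = 7 × 43 + 1, so there are 43 full weeks plus 1 extra day.
Each full week contributes one Saturday: 43 so far.
The 1 extra day is Wed — none qualify.
Total: 43 + 0 = 43.

43 Saturdays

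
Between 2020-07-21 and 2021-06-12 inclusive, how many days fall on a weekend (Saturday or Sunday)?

2020-07-21 is a Tuesday.
That's 327 days from start to end, counting both.
327 = 7 × 46 + 5, so there are 46 full weeks plus 5 extra days.
Each full week contributes 2 weekend days (Sat, Sun): 46 × 2 = 92.
The 5 extra days are Tue, Wed, Thu, Fri, Sat — 1 of them qualifies.
Total: 92 + 1 = 93.

93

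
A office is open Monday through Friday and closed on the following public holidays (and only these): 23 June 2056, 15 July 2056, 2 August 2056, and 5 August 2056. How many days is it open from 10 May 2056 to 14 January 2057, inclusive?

10 May 2056 is a Wednesday.
From 10 May 2056 to 14 January 2057 is 250 days inclusive.
250 = 7 × 35 + 5, so there are 35 full weeks plus 5 extra days.
Each full week contributes 5 weekdays (Mon–Fri): 35 × 5 = 175.
The 5 extra days are Wed, Thu, Fri, Sat, Sun — 3 of them qualify.
Total: 175 + 3 = 178.
Holidays: 23 June 2056 (Fri); 15 July 2056 (Sat); 2 August 2056 (Wed); 5 August 2056 (Sat).
2 of the 4 holidays fall on weekdays; the rest are weekends and were already excluded.
Business days: 178 − 2 = 176.

176 business days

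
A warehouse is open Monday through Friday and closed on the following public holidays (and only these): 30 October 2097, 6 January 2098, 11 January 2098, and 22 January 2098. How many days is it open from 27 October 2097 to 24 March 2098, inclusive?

103 business days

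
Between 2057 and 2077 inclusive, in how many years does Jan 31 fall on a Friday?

3

Day of week of January 31 in each year:
2057: Wed, 2058: Thu, 2059: Fri ✓, 2060: Sat, 2061: Mon, 2062: Tue, 2063: Wed, 2064: Thu, 2065: Sat, 2066: Sun, 2067: Mon, 2068: Tue, 2069: Thu, 2070: Fri ✓, 2071: Sat, 2072: Sun, 2073: Tue, 2074: Wed, 2075: Thu, 2076: Fri ✓, 2077: Sun
Fridays: 2059, 2070, 2076.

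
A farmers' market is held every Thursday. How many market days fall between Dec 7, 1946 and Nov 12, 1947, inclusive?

48 Thursdays

Dec 7, 1946 is a Saturday.
The range spans 341 days (inclusive of both endpoints).
341 = 7 × 48 + 5, so there are 48 full weeks plus 5 extra days.
Each full week contributes one Thursday: 48 so far.
The 5 extra days are Saturday, Sunday, Monday, Tuesday, Wednesday — none qualify.
Total: 48 + 0 = 48.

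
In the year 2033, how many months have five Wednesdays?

A month has five Wednesdays exactly when Wednesday falls within its first (length − 28) days.
Jan: 31 days, starts Sat → 5 of Sat, Sun, Mon
Feb: 28 days, starts Tue → 5 of (none)
Mar: 31 days, starts Tue → 5 of Tue, Wed, Thu ✓
Apr: 30 days, starts Fri → 5 of Fri, Sat
May: 31 days, starts Sun → 5 of Sun, Mon, Tue
Jun: 30 days, starts Wed → 5 of Wed, Thu ✓
Jul: 31 days, starts Fri → 5 of Fri, Sat, Sun
Aug: 31 days, starts Mon → 5 of Mon, Tue, Wed ✓
Sep: 30 days, starts Thu → 5 of Thu, Fri
Oct: 31 days, starts Sat → 5 of Sat, Sun, Mon
Nov: 30 days, starts Tue → 5 of Tue, Wed ✓
Dec: 31 days, starts Thu → 5 of Thu, Fri, Sat
Months with five Wednesdays: Mar, Jun, Aug, Nov.

4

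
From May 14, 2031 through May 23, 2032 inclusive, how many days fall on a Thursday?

54 Thursdays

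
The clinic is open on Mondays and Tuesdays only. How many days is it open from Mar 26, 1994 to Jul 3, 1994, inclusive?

28

Mar 26, 1994 is a Saturday.
That's 100 days from start to end, counting both.
100 = 7 × 14 + 2, so there are 14 full weeks plus 2 extra days.
Each full week contributes 2 days from the set (Mon, Tue): 14 × 2 = 28.
The 2 extra days are Saturday, Sunday — none qualify.
Total: 28 + 0 = 28.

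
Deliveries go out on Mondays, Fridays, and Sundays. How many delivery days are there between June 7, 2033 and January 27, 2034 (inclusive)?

June 7, 2033 is a Tuesday.
From June 7, 2033 to January 27, 2034 is 235 days inclusive.
235 = 7 × 33 + 4, so there are 33 full weeks plus 4 extra days.
Each full week contributes 3 days from the set (Mon, Fri, Sun): 33 × 3 = 99.
The 4 extra days are Tue, Wed, Thu, Fri — 1 of them qualifies.
Total: 99 + 1 = 100.

100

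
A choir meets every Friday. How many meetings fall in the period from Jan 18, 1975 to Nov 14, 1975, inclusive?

43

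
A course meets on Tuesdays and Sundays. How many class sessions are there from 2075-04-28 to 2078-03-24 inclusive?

304

2075-04-28 is a Sunday.
That's 1062 days from start to end, counting both.
1062 = 7 × 151 + 5, so there are 151 full weeks plus 5 extra days.
Each full week contributes 2 days from the set (Tue, Sun): 151 × 2 = 302.
The 5 extra days are Sunday, Monday, Tuesday, Wednesday, Thursday — 2 of them qualify.
Total: 302 + 2 = 304.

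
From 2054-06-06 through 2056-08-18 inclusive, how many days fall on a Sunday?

115 Sundays

2054-06-06 is a Saturday.
The range spans 805 days (inclusive of both endpoints).
805 = 7 × 115, so the span is exactly 115 full weeks.
Each full week contributes one Sunday: 115 so far.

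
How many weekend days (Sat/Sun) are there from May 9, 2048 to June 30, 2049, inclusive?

120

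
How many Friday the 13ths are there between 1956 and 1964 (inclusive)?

Friday-the-13ths by year:
1956: Jan, Apr, Jul
1957: Sep, Dec
1958: Jun
1959: Feb, Mar, Nov
1960: May
1961: Jan, Oct
1962: Apr, Jul
1963: Sep, Dec
1964: Mar, Nov

18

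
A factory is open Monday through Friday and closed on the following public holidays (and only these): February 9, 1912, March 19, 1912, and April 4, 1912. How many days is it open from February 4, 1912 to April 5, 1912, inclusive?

February 4, 1912 is a Sunday.
The range spans 62 days (inclusive of both endpoints).
62 = 7 × 8 + 6, so there are 8 full weeks plus 6 extra days.
Each full week contributes 5 weekdays (Mon–Fri): 8 × 5 = 40.
The 6 extra days are Sun, Mon, Tue, Wed, Thu, Fri — 5 of them qualify.
Total: 40 + 5 = 45.
Holidays: February 9, 1912 (Fri); March 19, 1912 (Tue); April 4, 1912 (Thu).
All 3 holidays fall on weekdays, so subtract 3.
Business days: 45 − 3 = 42.

42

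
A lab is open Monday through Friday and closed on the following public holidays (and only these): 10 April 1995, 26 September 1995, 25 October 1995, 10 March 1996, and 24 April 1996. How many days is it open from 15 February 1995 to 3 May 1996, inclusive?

314

15 February 1995 is a Wednesday.
That's 444 days from start to end, counting both.
444 = 7 × 63 + 3, so there are 63 full weeks plus 3 extra days.
Each full week contributes 5 weekdays (Mon–Fri): 63 × 5 = 315.
The 3 extra days are Wed, Thu, Fri — 3 of them qualify.
Total: 315 + 3 = 318.
Holidays: 10 April 1995 (Mon); 26 September 1995 (Tue); 25 October 1995 (Wed); 10 March 1996 (Sun); 24 April 1996 (Wed).
4 of the 5 holidays fall on weekdays; the rest are weekends and were already excluded.
Business days: 318 − 4 = 314.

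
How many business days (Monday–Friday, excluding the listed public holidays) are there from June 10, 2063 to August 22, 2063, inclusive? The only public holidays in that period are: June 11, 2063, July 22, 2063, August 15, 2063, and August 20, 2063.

50

June 10, 2063 is a Sunday.
That's 74 days from start to end, counting both.
74 = 7 × 10 + 4, so there are 10 full weeks plus 4 extra days.
Each full week contributes 5 weekdays (Mon–Fri): 10 × 5 = 50.
The 4 extra days are Sun, Mon, Tue, Wed — 3 of them qualify.
Total: 50 + 3 = 53.
Holidays: June 11, 2063 (Mon); July 22, 2063 (Sun); August 15, 2063 (Wed); August 20, 2063 (Mon).
3 of the 4 holidays fall on weekdays; the rest are weekends and were already excluded.
Business days: 53 − 3 = 50.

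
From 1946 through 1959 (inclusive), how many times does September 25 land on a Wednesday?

2

Day of week of September 25 in each year:
1946: Wed ✓, 1947: Thu, 1948: Sat, 1949: Sun, 1950: Mon, 1951: Tue, 1952: Thu, 1953: Fri, 1954: Sat, 1955: Sun, 1956: Tue, 1957: Wed ✓, 1958: Thu, 1959: Fri
Wednesdays: 1946, 1957.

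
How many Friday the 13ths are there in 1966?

1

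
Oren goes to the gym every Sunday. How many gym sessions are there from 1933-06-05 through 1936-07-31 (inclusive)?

1933-06-05 is a Monday.
The range spans 1153 days (inclusive of both endpoints).
1153 = 7 × 164 + 5, so there are 164 full weeks plus 5 extra days.
Each full week contributes one Sunday: 164 so far.
The 5 extra days are Mon, Tue, Wed, Thu, Fri — none qualify.
Total: 164 + 0 = 164.

164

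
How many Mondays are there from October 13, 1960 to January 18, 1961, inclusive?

14

October 13, 1960 is a Thursday.
From October 13, 1960 to January 18, 1961 is 98 days inclusive.
98 = 7 × 14, so the span is exactly 14 full weeks.
Each full week contributes one Monday: 14 so far.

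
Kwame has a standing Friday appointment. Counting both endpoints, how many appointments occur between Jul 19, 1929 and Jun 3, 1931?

98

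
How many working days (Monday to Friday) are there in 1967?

260

January 1, 1967 is a Sunday.
The range spans 365 days (inclusive of both endpoints).
365 = 7 × 52 + 1, so there are 52 full weeks plus 1 extra day.
Each full week contributes 5 weekdays (Mon–Fri): 52 × 5 = 260.
The 1 extra day is Sun — none qualify.
Total: 260 + 0 = 260.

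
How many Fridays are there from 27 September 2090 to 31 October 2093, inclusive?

27 September 2090 is a Wednesday.
The range spans 1131 days (inclusive of both endpoints).
1131 = 7 × 161 + 4, so there are 161 full weeks plus 4 extra days.
Each full week contributes one Friday: 161 so far.
The 4 extra days are Wed, Thu, Fri, Sat — 1 of them qualifies.
Total: 161 + 1 = 162.

162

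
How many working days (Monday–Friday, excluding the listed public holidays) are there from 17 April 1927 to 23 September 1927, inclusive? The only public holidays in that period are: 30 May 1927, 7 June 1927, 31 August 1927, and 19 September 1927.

17 April 1927 is a Sunday.
That's 160 days from start to end, counting both.
160 = 7 × 22 + 6, so there are 22 full weeks plus 6 extra days.
Each full week contributes 5 weekdays (Mon–Fri): 22 × 5 = 110.
The 6 extra days are Sunday, Monday, Tuesday, Wednesday, Thursday, Friday — 5 of them qualify.
Total: 110 + 5 = 115.
Holidays: 30 May 1927 (Mon); 7 June 1927 (Tue); 31 August 1927 (Wed); 19 September 1927 (Mon).
All 4 holidays fall on weekdays, so subtract 4.
Business days: 115 − 4 = 111.

111 working days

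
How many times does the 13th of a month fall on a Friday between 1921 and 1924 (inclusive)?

Friday-the-13ths by year:
1921: May
1922: Jan, Oct
1923: Apr, Jul
1924: Jun

6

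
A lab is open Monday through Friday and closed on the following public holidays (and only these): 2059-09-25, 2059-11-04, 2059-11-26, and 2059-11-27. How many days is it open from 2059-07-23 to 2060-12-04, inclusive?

2059-07-23 is a Wednesday.
That's 501 days from start to end, counting both.
501 = 7 × 71 + 4, so there are 71 full weeks plus 4 extra days.
Each full week contributes 5 weekdays (Mon–Fri): 71 × 5 = 355.
The 4 extra days are Wednesday, Thursday, Friday, Saturday — 3 of them qualify.
Total: 355 + 3 = 358.
Holidays: 2059-09-25 (Thu); 2059-11-04 (Tue); 2059-11-26 (Wed); 2059-11-27 (Thu).
All 4 holidays fall on weekdays, so subtract 4.
Business days: 358 − 4 = 354.

354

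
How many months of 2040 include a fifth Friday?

4

A month has five Fridays exactly when Friday falls within its first (length − 28) days.
Jan: 31 days, starts Sun → 5 of Sun, Mon, Tue
Feb: 29 days, starts Wed → 5 of Wed
Mar: 31 days, starts Thu → 5 of Thu, Fri, Sat ✓
Apr: 30 days, starts Sun → 5 of Sun, Mon
May: 31 days, starts Tue → 5 of Tue, Wed, Thu
Jun: 30 days, starts Fri → 5 of Fri, Sat ✓
Jul: 31 days, starts Sun → 5 of Sun, Mon, Tue
Aug: 31 days, starts Wed → 5 of Wed, Thu, Fri ✓
Sep: 30 days, starts Sat → 5 of Sat, Sun
Oct: 31 days, starts Mon → 5 of Mon, Tue, Wed
Nov: 30 days, starts Thu → 5 of Thu, Fri ✓
Dec: 31 days, starts Sat → 5 of Sat, Sun, Mon
Months with five Fridays: Mar, Jun, Aug, Nov.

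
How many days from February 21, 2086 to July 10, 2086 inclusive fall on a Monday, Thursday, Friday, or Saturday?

February 21, 2086 is a Thursday.
From February 21, 2086 to July 10, 2086 is 140 days inclusive.
140 = 7 × 20, so the span is exactly 20 full weeks.
Each full week contributes 4 days from the set (Mon, Thu, Fri, Sat): 20 × 4 = 80.

80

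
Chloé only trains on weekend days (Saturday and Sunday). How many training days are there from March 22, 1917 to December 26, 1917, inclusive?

March 22, 1917 is a Thursday.
That's 280 days from start to end, counting both.
280 = 7 × 40, so the span is exactly 40 full weeks.
Each full week contributes 2 weekend days (Sat, Sun): 40 × 2 = 80.

80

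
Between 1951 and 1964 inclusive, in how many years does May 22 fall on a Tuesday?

3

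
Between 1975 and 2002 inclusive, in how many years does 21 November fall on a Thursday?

4

Day of week of November 21 in each year:
1975: Fri, 1976: Sun, 1977: Mon, 1978: Tue, 1979: Wed, 1980: Fri, 1981: Sat, 1982: Sun, 1983: Mon, 1984: Wed, 1985: Thu ✓, 1986: Fri, 1987: Sat, 1988: Mon, 1989: Tue, 1990: Wed, 1991: Thu ✓, 1992: Sat, 1993: Sun, 1994: Mon, 1995: Tue, 1996: Thu ✓, 1997: Fri, 1998: Sat, 1999: Sun, 2000: Tue, 2001: Wed, 2002: Thu ✓
Thursdays: 1985, 1991, 1996, 2002.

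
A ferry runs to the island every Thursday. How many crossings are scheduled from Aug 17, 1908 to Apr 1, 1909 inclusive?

33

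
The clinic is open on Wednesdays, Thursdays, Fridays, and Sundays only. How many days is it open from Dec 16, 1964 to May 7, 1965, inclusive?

Dec 16, 1964 is a Wednesday.
From Dec 16, 1964 to May 7, 1965 is 143 days inclusive.
143 = 7 × 20 + 3, so there are 20 full weeks plus 3 extra days.
Each full week contributes 4 days from the set (Wed, Thu, Fri, Sun): 20 × 4 = 80.
The 3 extra days are Wed, Thu, Fri — 3 of them qualify.
Total: 80 + 3 = 83.

83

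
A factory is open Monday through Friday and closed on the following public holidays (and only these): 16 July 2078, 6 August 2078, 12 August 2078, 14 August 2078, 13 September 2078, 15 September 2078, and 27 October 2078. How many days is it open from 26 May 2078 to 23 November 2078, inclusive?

126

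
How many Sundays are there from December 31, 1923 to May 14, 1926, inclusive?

December 31, 1923 is a Monday.
That's 866 days from start to end, counting both.
866 = 7 × 123 + 5, so there are 123 full weeks plus 5 extra days.
Each full week contributes one Sunday: 123 so far.
The 5 extra days are Monday, Tuesday, Wednesday, Thursday, Friday — none qualify.
Total: 123 + 0 = 123.

123 Sundays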